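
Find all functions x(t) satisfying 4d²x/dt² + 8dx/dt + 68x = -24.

x = -6/17 + C1*cos(4*t)*exp(-t) + C2*exp(-t)*sin(4*t)

Divide through by 4: x'' + 2x' + 17x = -6.
Characteristic equation r² + 2r + 17 = 0 has discriminant (2)² - 4·(17) = -64 < 0, so r = -1 ± 4i.
Hence x_h = C1*cos(4*t)*exp(-t) + C2*exp(-t)*sin(4*t).
For the particular solution try x_p = A0. Substituting and matching coefficients of each power of t gives A0 = -6/17, so x_p = -6/17.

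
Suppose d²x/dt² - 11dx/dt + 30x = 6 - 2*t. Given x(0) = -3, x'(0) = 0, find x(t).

x = 79/450 - 478*exp(5*t)/25 - t/15 + 287*exp(6*t)/18

Characteristic equation r² - 11r + 30 = 0 factors as (r - 5)(r - 6) = 0, so r = 5, 6.
Hence x_h = C1*exp(5*t) + C2*exp(6*t).
For the particular solution try x_p = A0 + A1*t. Substituting and matching coefficients of each power of t gives A0 = 79/450, A1 = -1/15, so x_p = 79/450 - t/15.
General solution: x = 79/450 - t/15 + C1*exp(5*t) + C2*exp(6*t).
Apply the initial conditions: x(0) = 79/450 + C1 + C2 = -3 and x'(0) = -1/15 + 5*C1 + 6*C2 = 0. Solving gives C1 = -478/25, C2 = 287/18.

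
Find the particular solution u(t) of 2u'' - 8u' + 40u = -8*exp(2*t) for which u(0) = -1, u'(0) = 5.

Divide through by 2: u'' - 4u' + 20u = -4*exp(2*t).
Characteristic equation r² - 4r + 20 = 0 has discriminant (-4)² - 4·(20) = -64 < 0, so r = 2 ± 4i.
Hence u_h = C1*cos(4*t)*exp(2*t) + C2*exp(2*t)*sin(4*t).
Try u_p = A*exp(2*t). Substituting into the equation and dividing by exp(2*t) gives A = -1/4, so u_p = -exp(2*t)/4.
General solution: u = -exp(2*t)/4 + C1*cos(4*t)*exp(2*t) + C2*exp(2*t)*sin(4*t).
Apply the initial conditions: u(0) = -1/4 + C1 = -1 and u'(0) = -1/2 + 2*C1 + 4*C2 = 5. Solving gives C1 = -3/4, C2 = 7/4.

u = -exp(2*t)/4 - 3*cos(4*t)*exp(2*t)/4 + 7*exp(2*t)*sin(4*t)/4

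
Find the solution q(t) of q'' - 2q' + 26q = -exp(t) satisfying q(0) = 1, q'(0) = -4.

Characteristic equation r² - 2r + 26 = 0 has discriminant (-2)² - 4·(26) = -100 < 0, so r = 1 ± 5i.
Hence q_h = C1*cos(5*t)*exp(t) + C2*exp(t)*sin(5*t).
Try q_p = A*exp(t). Substituting into the equation and dividing by exp(t) gives A = -1/25, so q_p = -exp(t)/25.
General solution: q = -exp(t)/25 + C1*cos(5*t)*exp(t) + C2*exp(t)*sin(5*t).
Apply the initial conditions: q(0) = -1/25 + C1 = 1 and q'(0) = -1/25 + C1 + 5*C2 = -4. Solving gives C1 = 26/25, C2 = -1.

q = -exp(t)/25 - exp(t)*sin(5*t) + 26*cos(5*t)*exp(t)/25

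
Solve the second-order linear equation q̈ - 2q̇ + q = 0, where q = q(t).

q = C1*exp(t) + C2*t*exp(t)

Characteristic equation r² - 2r + 1 = 0 has discriminant (-2)² - 4·(1) = 0, so r = 1 is a repeated root.
Hence q_h = (C1 + C2*t)*exp(t).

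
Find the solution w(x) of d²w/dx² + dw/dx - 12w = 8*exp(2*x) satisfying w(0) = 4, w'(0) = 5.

w = -4*exp(2*x)/3 + 25*exp(-4*x)/21 + 29*exp(3*x)/7

Characteristic equation r² + r - 12 = 0 factors as (r - 3)(r + 4) = 0, so r = 3, -4.
Hence w_h = C1*exp(3*x) + C2*exp(-4*x).
Try w_p = A*exp(2*x). Substituting into the equation and dividing by exp(2*x) gives A = -4/3, so w_p = -4*exp(2*x)/3.
General solution: w = -4*exp(2*x)/3 + C1*exp(3*x) + C2*exp(-4*x).
Apply the initial conditions: w(0) = -4/3 + C1 + C2 = 4 and w'(0) = -8/3 - 4*C2 + 3*C1 = 5. Solving gives C1 = 29/7, C2 = 25/21.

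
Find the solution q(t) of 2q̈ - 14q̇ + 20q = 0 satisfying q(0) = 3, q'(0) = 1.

Divide through by 2: q'' - 7q' + 10q = 0.
Characteristic equation r² - 7r + 10 = 0 factors as (r - 5)(r - 2) = 0, so r = 5, 2.
Hence q_h = C1*exp(5*t) + C2*exp(2*t).
Apply the initial conditions: q(0) = C1 + C2 = 3 and q'(0) = 2*C2 + 5*C1 = 1. Solving gives C1 = -5/3, C2 = 14/3.

q = -5*exp(5*t)/3 + 14*exp(2*t)/3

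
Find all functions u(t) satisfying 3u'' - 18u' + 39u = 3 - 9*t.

Divide through by 3: u'' - 6u' + 13u = 1 - 3*t.
Characteristic equation r² - 6r + 13 = 0 has discriminant (-6)² - 4·(13) = -16 < 0, so r = 3 ± 2i.
Hence u_h = C1*cos(2*t)*exp(3*t) + C2*exp(3*t)*sin(2*t).
For the particular solution try u_p = A0 + A1*t. Substituting and matching coefficients of each power of t gives A0 = -5/169, A1 = -3/13, so u_p = -5/169 - 3*t/13.

u = -5/169 - 3*t/13 + C1*cos(2*t)*exp(3*t) + C2*exp(3*t)*sin(2*t)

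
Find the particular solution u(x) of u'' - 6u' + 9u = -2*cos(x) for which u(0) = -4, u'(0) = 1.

Characteristic equation r² - 6r + 9 = 0 has discriminant (-6)² - 4·(9) = 0, so r = 3 is a repeated root.
Hence u_h = (C1 + C2*x)*exp(3*x).
Try u_p = A*cos(x) + B*sin(x). Substituting and equating the coefficients of cos(x) and sin(x) gives A = -4/25, B = 3/25, so u_p = -4*cos(x)/25 + 3*sin(x)/25.
General solution: u = -4*cos(x)/25 + 3*sin(x)/25 + C1*exp(3*x) + C2*x*exp(3*x).
Apply the initial conditions: u(0) = -4/25 + C1 = -4 and u'(0) = 3/25 + C2 + 3*C1 = 1. Solving gives C1 = -96/25, C2 = 62/5.

u = -96*exp(3*x)/25 - 4*cos(x)/25 + 3*sin(x)/25 + 62*x*exp(3*x)/5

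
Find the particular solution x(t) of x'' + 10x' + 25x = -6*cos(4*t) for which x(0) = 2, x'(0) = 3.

Characteristic equation r² + 10r + 25 = 0 has discriminant (10)² - 4·(25) = 0, so r = -5 is a repeated root.
Hence x_h = (C1 + C2*t)*exp(-5*t).
Try x_p = A*cos(4*t) + B*sin(4*t). Substituting and equating the coefficients of cos(4t) and sin(4t) gives A = -54/1681, B = -240/1681, so x_p = -240*sin(4*t)/1681 - 54*cos(4*t)/1681.
General solution: x = -240*sin(4*t)/1681 - 54*cos(4*t)/1681 + C1*exp(-5*t) + C2*t*exp(-5*t).
Apply the initial conditions: x(0) = -54/1681 + C1 = 2 and x'(0) = -960/1681 + C2 - 5*C1 = 3. Solving gives C1 = 3416/1681, C2 = 563/41.

x = -240*sin(4*t)/1681 - 54*cos(4*t)/1681 + 3416*exp(-5*t)/1681 + 563*t*exp(-5*t)/41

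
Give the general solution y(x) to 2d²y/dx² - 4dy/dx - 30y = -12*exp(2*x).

Divide through by 2: y'' - 2y' - 15y = -6*exp(2*x).
Characteristic equation r² - 2r - 15 = 0 factors as (r + 3)(r - 5) = 0, so r = -3, 5.
Hence y_h = C1*exp(-3*x) + C2*exp(5*x).
Try y_p = A*exp(2*x). Substituting into the equation and dividing by exp(2*x) gives A = 2/5, so y_p = 2*exp(2*x)/5.

y = 2*exp(2*x)/5 + C1*exp(-3*x) + C2*exp(5*x)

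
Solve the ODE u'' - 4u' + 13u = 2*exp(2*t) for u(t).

Characteristic equation r² - 4r + 13 = 0 has discriminant (-4)² - 4·(13) = -36 < 0, so r = 2 ± 3i.
Hence u_h = C1*cos(3*t)*exp(2*t) + C2*exp(2*t)*sin(3*t).
Try u_p = A*exp(2*t). Substituting into the equation and dividing by exp(2*t) gives A = 2/9, so u_p = 2*exp(2*t)/9.

u = 2*exp(2*t)/9 + C1*cos(3*t)*exp(2*t) + C2*exp(2*t)*sin(3*t)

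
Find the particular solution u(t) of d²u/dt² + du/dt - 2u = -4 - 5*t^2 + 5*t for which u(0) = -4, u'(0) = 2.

u = 9/2 - 5*exp(t) - 7*exp(-2*t)/2 + 5*t**2/2

Characteristic equation r² + r - 2 = 0 factors as (r + 2)(r - 1) = 0, so r = -2, 1.
Hence u_h = C1*exp(-2*t) + C2*exp(t).
For the particular solution try u_p = A0 + A1*t + A2*t^2. Substituting and matching coefficients of each power of t gives A0 = 9/2, A1 = 0, A2 = 5/2, so u_p = 9/2 + 5*t^2/2.
General solution: u = 9/2 + 5*t^2/2 + C1*exp(-2*t) + C2*exp(t).
Apply the initial conditions: u(0) = 9/2 + C1 + C2 = -4 and u'(0) = C2 - 2*C1 = 2. Solving gives C1 = -7/2, C2 = -5.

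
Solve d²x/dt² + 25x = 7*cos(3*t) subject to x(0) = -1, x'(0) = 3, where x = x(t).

x = -23*cos(5*t)/16 + 3*sin(5*t)/5 + 7*cos(3*t)/16

Characteristic equation r² + 25 = 0 has discriminant (0)² - 4·(25) = -100 < 0, so r = ± 5i.
Hence x_h = C1*cos(5*t) + C2*sin(5*t).
Try x_p = A*cos(3*t) + B*sin(3*t). Substituting and equating the coefficients of cos(3t) and sin(3t) gives A = 7/16, B = 0, so x_p = 7*cos(3*t)/16.
General solution: x = 7*cos(3*t)/16 + C1*cos(5*t) + C2*sin(5*t).
Apply the initial conditions: x(0) = 7/16 + C1 = -1 and x'(0) = 5*C2 = 3. Solving gives C1 = -23/16, C2 = 3/5.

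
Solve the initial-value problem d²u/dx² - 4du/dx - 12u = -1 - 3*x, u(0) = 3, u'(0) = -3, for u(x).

Characteristic equation r² - 4r - 12 = 0 factors as (r - 6)(r + 2) = 0, so r = 6, -2.
Hence u_h = C1*exp(6*x) + C2*exp(-2*x).
For the particular solution try u_p = A0 + A1*x. Substituting and matching coefficients of each power of x gives A0 = 0, A1 = 1/4, so u_p = x/4.
General solution: u = x/4 + C1*exp(6*x) + C2*exp(-2*x).
Apply the initial conditions: u(0) = C1 + C2 = 3 and u'(0) = 1/4 - 2*C2 + 6*C1 = -3. Solving gives C1 = 11/32, C2 = 85/32.

u = x/4 + 11*exp(6*x)/32 + 85*exp(-2*x)/32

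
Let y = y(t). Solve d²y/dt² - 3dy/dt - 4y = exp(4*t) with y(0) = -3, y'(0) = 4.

Characteristic equation r² - 3r - 4 = 0 factors as (r - 4)(r + 1) = 0, so r = 4, -1.
Hence y_h = C1*exp(4*t) + C2*exp(-t).
Since exp(4*t) solves the homogeneous equation (r = 4 is a root of multiplicity 1), multiply the trial by t. Try y_p = A*t*exp(4*t). Substituting into the equation and dividing by exp(4*t) gives A = 1/5, so y_p = t*exp(4*t)/5.
General solution: y = C1*exp(4*t) + C2*exp(-t) + t*exp(4*t)/5.
Apply the initial conditions: y(0) = C1 + C2 = -3 and y'(0) = 1/5 - C2 + 4*C1 = 4. Solving gives C1 = 4/25, C2 = -79/25.

y = -79*exp(-t)/25 + 4*exp(4*t)/25 + t*exp(4*t)/5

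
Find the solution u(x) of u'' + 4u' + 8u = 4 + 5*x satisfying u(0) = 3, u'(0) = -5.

Characteristic equation r² + 4r + 8 = 0 has discriminant (4)² - 4·(8) = -16 < 0, so r = -2 ± 2i.
Hence u_h = C1*cos(2*x)*exp(-2*x) + C2*exp(-2*x)*sin(2*x).
For the particular solution try u_p = A0 + A1*x. Substituting and matching coefficients of each power of x gives A0 = 3/16, A1 = 5/8, so u_p = 3/16 + 5*x/8.
General solution: u = 3/16 + 5*x/8 + C1*cos(2*x)*exp(-2*x) + C2*exp(-2*x)*sin(2*x).
Apply the initial conditions: u(0) = 3/16 + C1 = 3 and u'(0) = 5/8 - 2*C1 + 2*C2 = -5. Solving gives C1 = 45/16, C2 = 0.

u = 3/16 + 5*x/8 + 45*cos(2*x)*exp(-2*x)/16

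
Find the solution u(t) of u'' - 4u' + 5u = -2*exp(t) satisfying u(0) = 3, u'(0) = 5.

u = -exp(t) - 2*exp(2*t)*sin(t) + 4*cos(t)*exp(2*t)

Characteristic equation r² - 4r + 5 = 0 has discriminant (-4)² - 4·(5) = -4 < 0, so r = 2 ± i.
Hence u_h = C1*cos(t)*exp(2*t) + C2*exp(2*t)*sin(t).
Try u_p = A*exp(t). Substituting into the equation and dividing by exp(t) gives A = -1, so u_p = -exp(t).
General solution: u = -exp(t) + C1*cos(t)*exp(2*t) + C2*exp(2*t)*sin(t).
Apply the initial conditions: u(0) = -1 + C1 = 3 and u'(0) = -1 + C2 + 2*C1 = 5. Solving gives C1 = 4, C2 = -2.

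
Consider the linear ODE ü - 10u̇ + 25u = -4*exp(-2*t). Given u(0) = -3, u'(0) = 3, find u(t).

u = -143*exp(5*t)/49 - 4*exp(-2*t)/49 + 122*t*exp(5*t)/7

Characteristic equation r² - 10r + 25 = 0 has discriminant (-10)² - 4·(25) = 0, so r = 5 is a repeated root.
Hence u_h = (C1 + C2*t)*exp(5*t).
Try u_p = A*exp(-2*t). Substituting into the equation and dividing by exp(-2*t) gives A = -4/49, so u_p = -4*exp(-2*t)/49.
General solution: u = -4*exp(-2*t)/49 + C1*exp(5*t) + C2*t*exp(5*t).
Apply the initial conditions: u(0) = -4/49 + C1 = -3 and u'(0) = 8/49 + C2 + 5*C1 = 3. Solving gives C1 = -143/49, C2 = 122/7.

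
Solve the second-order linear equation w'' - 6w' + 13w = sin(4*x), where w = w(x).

Characteristic equation r² - 6r + 13 = 0 has discriminant (-6)² - 4·(13) = -16 < 0, so r = 3 ± 2i.
Hence w_h = C1*cos(2*x)*exp(3*x) + C2*exp(3*x)*sin(2*x).
Try w_p = A*cos(4*x) + B*sin(4*x). Substituting and equating the coefficients of cos(4x) and sin(4x) gives A = 8/195, B = -1/195, so w_p = -sin(4*x)/195 + 8*cos(4*x)/195.

w = -sin(4*x)/195 + 8*cos(4*x)/195 + C1*cos(2*x)*exp(3*x) + C2*exp(3*x)*sin(2*x)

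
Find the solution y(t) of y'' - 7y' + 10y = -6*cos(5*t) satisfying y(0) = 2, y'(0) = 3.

Characteristic equation r² - 7r + 10 = 0 factors as (r - 5)(r - 2) = 0, so r = 5, 2.
Hence y_h = C1*exp(5*t) + C2*exp(2*t).
Try y_p = A*cos(5*t) + B*sin(5*t). Substituting and equating the coefficients of cos(5t) and sin(5t) gives A = 9/145, B = 21/145, so y_p = 9*cos(5*t)/145 + 21*sin(5*t)/145.
General solution: y = 9*cos(5*t)/145 + 21*sin(5*t)/145 + C1*exp(5*t) + C2*exp(2*t).
Apply the initial conditions: y(0) = 9/145 + C1 + C2 = 2 and y'(0) = 21/29 + 2*C2 + 5*C1 = 3. Solving gives C1 = -8/15, C2 = 215/87.

y = -8*exp(5*t)/15 + 9*cos(5*t)/145 + 21*sin(5*t)/145 + 215*exp(2*t)/87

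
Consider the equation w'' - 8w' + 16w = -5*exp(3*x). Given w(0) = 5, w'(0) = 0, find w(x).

w = -5*exp(3*x) + 10*exp(4*x) - 25*x*exp(4*x)

Characteristic equation r² - 8r + 16 = 0 has discriminant (-8)² - 4·(16) = 0, so r = 4 is a repeated root.
Hence w_h = (C1 + C2*x)*exp(4*x).
Try w_p = A*exp(3*x). Substituting into the equation and dividing by exp(3*x) gives A = -5, so w_p = -5*exp(3*x).
General solution: w = -5*exp(3*x) + C1*exp(4*x) + C2*x*exp(4*x).
Apply the initial conditions: w(0) = -5 + C1 = 5 and w'(0) = -15 + C2 + 4*C1 = 0. Solving gives C1 = 10, C2 = -25.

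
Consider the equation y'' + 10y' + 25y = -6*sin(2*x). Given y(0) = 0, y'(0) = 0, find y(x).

y = -126*sin(2*x)/841 - 120*exp(-5*x)/841 + 120*cos(2*x)/841 - 12*x*exp(-5*x)/29

Characteristic equation r² + 10r + 25 = 0 has discriminant (10)² - 4·(25) = 0, so r = -5 is a repeated root.
Hence y_h = (C1 + C2*x)*exp(-5*x).
Try y_p = A*cos(2*x) + B*sin(2*x). Substituting and equating the coefficients of cos(2x) and sin(2x) gives A = 120/841, B = -126/841, so y_p = -126*sin(2*x)/841 + 120*cos(2*x)/841.
General solution: y = -126*sin(2*x)/841 + 120*cos(2*x)/841 + C1*exp(-5*x) + C2*x*exp(-5*x).
Apply the initial conditions: y(0) = 120/841 + C1 = 0 and y'(0) = -252/841 + C2 - 5*C1 = 0. Solving gives C1 = -120/841, C2 = -12/29.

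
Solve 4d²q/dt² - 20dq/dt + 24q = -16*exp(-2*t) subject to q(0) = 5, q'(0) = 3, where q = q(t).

Divide through by 4: q'' - 5q' + 6q = -4*exp(-2*t).
Characteristic equation r² - 5r + 6 = 0 factors as (r - 2)(r - 3) = 0, so r = 2, 3.
Hence q_h = C1*exp(2*t) + C2*exp(3*t).
Try q_p = A*exp(-2*t). Substituting into the equation and dividing by exp(-2*t) gives A = -1/5, so q_p = -exp(-2*t)/5.
General solution: q = -exp(-2*t)/5 + C1*exp(2*t) + C2*exp(3*t).
Apply the initial conditions: q(0) = -1/5 + C1 + C2 = 5 and q'(0) = 2/5 + 2*C1 + 3*C2 = 3. Solving gives C1 = 13, C2 = -39/5.

q = 13*exp(2*t) - 39*exp(3*t)/5 - exp(-2*t)/5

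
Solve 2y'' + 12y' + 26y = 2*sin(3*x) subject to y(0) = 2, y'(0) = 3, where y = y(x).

Divide through by 2: y'' + 6y' + 13y = sin(3*x).
Characteristic equation r² + 6r + 13 = 0 has discriminant (6)² - 4·(13) = -16 < 0, so r = -3 ± 2i.
Hence y_h = C1*cos(2*x)*exp(-3*x) + C2*exp(-3*x)*sin(2*x).
Try y_p = A*cos(3*x) + B*sin(3*x). Substituting and equating the coefficients of cos(3x) and sin(3x) gives A = -9/170, B = 1/85, so y_p = -9*cos(3*x)/170 + sin(3*x)/85.
General solution: y = -9*cos(3*x)/170 + sin(3*x)/85 + C1*cos(2*x)*exp(-3*x) + C2*exp(-3*x)*sin(2*x).
Apply the initial conditions: y(0) = -9/170 + C1 = 2 and y'(0) = 3/85 - 3*C1 + 2*C2 = 3. Solving gives C1 = 349/170, C2 = 1551/340.

y = -9*cos(3*x)/170 + sin(3*x)/85 + 349*cos(2*x)*exp(-3*x)/170 + 1551*exp(-3*x)*sin(2*x)/340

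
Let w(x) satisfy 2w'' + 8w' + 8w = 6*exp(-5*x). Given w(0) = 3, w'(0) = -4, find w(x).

w = exp(-5*x)/3 + 8*exp(-2*x)/3 + 3*x*exp(-2*x)

Divide through by 2: w'' + 4w' + 4w = 3*exp(-5*x).
Characteristic equation r² + 4r + 4 = 0 has discriminant (4)² - 4·(4) = 0, so r = -2 is a repeated root.
Hence w_h = (C1 + C2*x)*exp(-2*x).
Try w_p = A*exp(-5*x). Substituting into the equation and dividing by exp(-5*x) gives A = 1/3, so w_p = exp(-5*x)/3.
General solution: w = exp(-5*x)/3 + C1*exp(-2*x) + C2*x*exp(-2*x).
Apply the initial conditions: w(0) = 1/3 + C1 = 3 and w'(0) = -5/3 + C2 - 2*C1 = -4. Solving gives C1 = 8/3, C2 = 3.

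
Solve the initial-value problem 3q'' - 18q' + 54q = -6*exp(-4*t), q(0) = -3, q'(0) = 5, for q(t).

q = -exp(-4*t)/29 - 86*cos(3*t)*exp(3*t)/29 + 133*exp(3*t)*sin(3*t)/29

Divide through by 3: q'' - 6q' + 18q = -2*exp(-4*t).
Characteristic equation r² - 6r + 18 = 0 has discriminant (-6)² - 4·(18) = -36 < 0, so r = 3 ± 3i.
Hence q_h = C1*cos(3*t)*exp(3*t) + C2*exp(3*t)*sin(3*t).
Try q_p = A*exp(-4*t). Substituting into the equation and dividing by exp(-4*t) gives A = -1/29, so q_p = -exp(-4*t)/29.
General solution: q = -exp(-4*t)/29 + C1*cos(3*t)*exp(3*t) + C2*exp(3*t)*sin(3*t).
Apply the initial conditions: q(0) = -1/29 + C1 = -3 and q'(0) = 4/29 + 3*C1 + 3*C2 = 5. Solving gives C1 = -86/29, C2 = 133/29.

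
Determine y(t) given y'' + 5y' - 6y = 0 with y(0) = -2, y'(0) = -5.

Characteristic equation r² + 5r - 6 = 0 factors as (r + 6)(r - 1) = 0, so r = -6, 1.
Hence y_h = C1*exp(-6*t) + C2*exp(t).
Apply the initial conditions: y(0) = C1 + C2 = -2 and y'(0) = C2 - 6*C1 = -5. Solving gives C1 = 3/7, C2 = -17/7.

y = -17*exp(t)/7 + 3*exp(-6*t)/7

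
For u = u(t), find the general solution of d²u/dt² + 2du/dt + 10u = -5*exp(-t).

Characteristic equation r² + 2r + 10 = 0 has discriminant (2)² - 4·(10) = -36 < 0, so r = -1 ± 3i.
Hence u_h = C1*cos(3*t)*exp(-t) + C2*exp(-t)*sin(3*t).
Try u_p = A*exp(-t). Substituting into the equation and dividing by exp(-t) gives A = -5/9, so u_p = -5*exp(-t)/9.

u = -5*exp(-t)/9 + C1*cos(3*t)*exp(-t) + C2*exp(-t)*sin(3*t)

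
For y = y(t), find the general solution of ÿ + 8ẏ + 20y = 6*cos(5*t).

y = -6*cos(5*t)/325 + 48*sin(5*t)/325 + C1*cos(2*t)*exp(-4*t) + C2*exp(-4*t)*sin(2*t)

Characteristic equation r² + 8r + 20 = 0 has discriminant (8)² - 4·(20) = -16 < 0, so r = -4 ± 2i.
Hence y_h = C1*cos(2*t)*exp(-4*t) + C2*exp(-4*t)*sin(2*t).
Try y_p = A*cos(5*t) + B*sin(5*t). Substituting and equating the coefficients of cos(5t) and sin(5t) gives A = -6/325, B = 48/325, so y_p = -6*cos(5*t)/325 + 48*sin(5*t)/325.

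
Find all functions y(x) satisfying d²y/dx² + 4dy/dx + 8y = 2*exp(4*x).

Characteristic equation r² + 4r + 8 = 0 has discriminant (4)² - 4·(8) = -16 < 0, so r = -2 ± 2i.
Hence y_h = C1*cos(2*x)*exp(-2*x) + C2*exp(-2*x)*sin(2*x).
Try y_p = A*exp(4*x). Substituting into the equation and dividing by exp(4*x) gives A = 1/20, so y_p = exp(4*x)/20.

y = exp(4*x)/20 + C1*cos(2*x)*exp(-2*x) + C2*exp(-2*x)*sin(2*x)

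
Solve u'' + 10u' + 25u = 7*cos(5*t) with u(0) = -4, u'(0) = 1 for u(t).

Characteristic equation r² + 10r + 25 = 0 has discriminant (10)² - 4·(25) = 0, so r = -5 is a repeated root.
Hence u_h = (C1 + C2*t)*exp(-5*t).
Try u_p = A*cos(5*t) + B*sin(5*t). Substituting and equating the coefficients of cos(5t) and sin(5t) gives A = 0, B = 7/50, so u_p = 7*sin(5*t)/50.
General solution: u = 7*sin(5*t)/50 + C1*exp(-5*t) + C2*t*exp(-5*t).
Apply the initial conditions: u(0) = C1 = -4 and u'(0) = 7/10 + C2 - 5*C1 = 1. Solving gives C1 = -4, C2 = -197/10.

u = -4*exp(-5*t) + 7*sin(5*t)/50 - 197*t*exp(-5*t)/10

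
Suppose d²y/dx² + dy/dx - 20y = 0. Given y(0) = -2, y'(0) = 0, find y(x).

y = -10*exp(4*x)/9 - 8*exp(-5*x)/9

Characteristic equation r² + r - 20 = 0 factors as (r - 4)(r + 5) = 0, so r = 4, -5.
Hence y_h = C1*exp(4*x) + C2*exp(-5*x).
Apply the initial conditions: y(0) = C1 + C2 = -2 and y'(0) = -5*C2 + 4*C1 = 0. Solving gives C1 = -10/9, C2 = -8/9.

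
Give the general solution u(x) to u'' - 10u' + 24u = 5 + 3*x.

Characteristic equation r² - 10r + 24 = 0 factors as (r - 4)(r - 6) = 0, so r = 4, 6.
Hence u_h = C1*exp(4*x) + C2*exp(6*x).
For the particular solution try u_p = A0 + A1*x. Substituting and matching coefficients of each power of x gives A0 = 25/96, A1 = 1/8, so u_p = 25/96 + x/8.

u = 25/96 + x/8 + C1*exp(4*x) + C2*exp(6*x)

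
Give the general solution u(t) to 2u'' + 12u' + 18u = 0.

Divide through by 2: u'' + 6u' + 9u = 0.
Characteristic equation r² + 6r + 9 = 0 has discriminant (6)² - 4·(9) = 0, so r = -3 is a repeated root.
Hence u_h = (C1 + C2*t)*exp(-3*t).

u = C1*exp(-3*t) + C2*t*exp(-3*t)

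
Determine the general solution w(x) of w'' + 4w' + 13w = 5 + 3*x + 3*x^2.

Characteristic equation r² + 4r + 13 = 0 has discriminant (4)² - 4·(13) = -36 < 0, so r = -2 ± 3i.
Hence w_h = C1*cos(3*x)*exp(-2*x) + C2*exp(-2*x)*sin(3*x).
For the particular solution try w_p = A0 + A1*x + A2*x^2. Substituting and matching coefficients of each power of x gives A0 = 20*2**(17/240)*3**(51/80)*5**(149/240)*7**(19/80)/567, A1 = 15/169, A2 = 3/13, so w_p = 707/2197 + 3*x^2/13 + 15*x/169.

w = 707/2197 + 3*x**2/13 + 15*x/169 + C1*cos(3*x)*exp(-2*x) + C2*exp(-2*x)*sin(3*x)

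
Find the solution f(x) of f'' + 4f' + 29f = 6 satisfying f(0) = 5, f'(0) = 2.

f = 6/29 + 139*cos(5*x)*exp(-2*x)/29 + 336*exp(-2*x)*sin(5*x)/145

Characteristic equation r² + 4r + 29 = 0 has discriminant (4)² - 4·(29) = -100 < 0, so r = -2 ± 5i.
Hence f_h = C1*cos(5*x)*exp(-2*x) + C2*exp(-2*x)*sin(5*x).
For the particular solution try f_p = A0. Substituting and matching coefficients of each power of x gives A0 = 6/29, so f_p = 6/29.
General solution: f = 6/29 + C1*cos(5*x)*exp(-2*x) + C2*exp(-2*x)*sin(5*x).
Apply the initial conditions: f(0) = 6/29 + C1 = 5 and f'(0) = -2*C1 + 5*C2 = 2. Solving gives C1 = 139/29, C2 = 336/145.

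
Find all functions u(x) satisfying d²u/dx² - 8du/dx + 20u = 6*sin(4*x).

Characteristic equation r² - 8r + 20 = 0 has discriminant (-8)² - 4·(20) = -16 < 0, so r = 4 ± 2i.
Hence u_h = C1*cos(2*x)*exp(4*x) + C2*exp(4*x)*sin(2*x).
Try u_p = A*cos(4*x) + B*sin(4*x). Substituting and equating the coefficients of cos(4x) and sin(4x) gives A = 12/65, B = 3/130, so u_p = 3*sin(4*x)/130 + 12*cos(4*x)/65.

u = 3*sin(4*x)/130 + 12*cos(4*x)/65 + C1*cos(2*x)*exp(4*x) + C2*exp(4*x)*sin(2*x)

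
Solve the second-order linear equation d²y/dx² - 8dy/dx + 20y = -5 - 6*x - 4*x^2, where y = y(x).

Characteristic equation r² - 8r + 20 = 0 has discriminant (-8)² - 4·(20) = -16 < 0, so r = 4 ± 2i.
Hence y_h = C1*cos(2*x)*exp(4*x) + C2*exp(4*x)*sin(2*x).
For the particular solution try y_p = A0 + A1*x + A2*x^2. Substituting and matching coefficients of each power of x gives A0 = -207/500, A1 = -23/50, A2 = -1/5, so y_p = -207/500 - 23*x/50 - x^2/5.

y = -207/500 - 23*x/50 - x**2/5 + C1*cos(2*x)*exp(4*x) + C2*exp(4*x)*sin(2*x)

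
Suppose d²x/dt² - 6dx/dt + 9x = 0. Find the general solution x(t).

x = C1*exp(3*t) + C2*t*exp(3*t)

Characteristic equation r² - 6r + 9 = 0 has discriminant (-6)² - 4·(9) = 0, so r = 3 is a repeated root.
Hence x_h = (C1 + C2*t)*exp(3*t).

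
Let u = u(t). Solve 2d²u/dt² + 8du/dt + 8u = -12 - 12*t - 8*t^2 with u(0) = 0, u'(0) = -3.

u = -3/2 + t/2 - t**2 + 3*exp(-2*t)/2 - t*exp(-2*t)/2

Divide through by 2: u'' + 4u' + 4u = -6 - 6*t - 4*t^2.
Characteristic equation r² + 4r + 4 = 0 has discriminant (4)² - 4·(4) = 0, so r = -2 is a repeated root.
Hence u_h = (C1 + C2*t)*exp(-2*t).
For the particular solution try u_p = A0 + A1*t + A2*t^2. Substituting and matching coefficients of each power of t gives A0 = -3/2, A1 = 1/2, A2 = -1, so u_p = -3/2 + t/2 - t^2.
General solution: u = -3/2 + t/2 - t^2 + C1*exp(-2*t) + C2*t*exp(-2*t).
Apply the initial conditions: u(0) = -3/2 + C1 = 0 and u'(0) = 1/2 + C2 - 2*C1 = -3. Solving gives C1 = 3/2, C2 = -1/2.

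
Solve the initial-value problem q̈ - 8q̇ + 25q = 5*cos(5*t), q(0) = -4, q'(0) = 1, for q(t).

Characteristic equation r² - 8r + 25 = 0 has discriminant (-8)² - 4·(25) = -36 < 0, so r = 4 ± 3i.
Hence q_h = C1*cos(3*t)*exp(4*t) + C2*exp(4*t)*sin(3*t).
Try q_p = A*cos(5*t) + B*sin(5*t). Substituting and equating the coefficients of cos(5t) and sin(5t) gives A = 0, B = -1/8, so q_p = -sin(5*t)/8.
General solution: q = -sin(5*t)/8 + C1*cos(3*t)*exp(4*t) + C2*exp(4*t)*sin(3*t).
Apply the initial conditions: q(0) = C1 = -4 and q'(0) = -5/8 + 3*C2 + 4*C1 = 1. Solving gives C1 = -4, C2 = 47/8.

q = -sin(5*t)/8 - 4*cos(3*t)*exp(4*t) + 47*exp(4*t)*sin(3*t)/8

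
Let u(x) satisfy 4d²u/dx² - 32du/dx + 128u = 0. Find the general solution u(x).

u = C1*cos(4*x)*exp(4*x) + C2*exp(4*x)*sin(4*x)

Divide through by 4: u'' - 8u' + 32u = 0.
Characteristic equation r² - 8r + 32 = 0 has discriminant (-8)² - 4·(32) = -64 < 0, so r = 4 ± 4i.
Hence u_h = C1*cos(4*x)*exp(4*x) + C2*exp(4*x)*sin(4*x).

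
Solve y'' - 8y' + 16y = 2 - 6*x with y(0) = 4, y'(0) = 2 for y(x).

Characteristic equation r² - 8r + 16 = 0 has discriminant (-8)² - 4·(16) = 0, so r = 4 is a repeated root.
Hence y_h = (C1 + C2*x)*exp(4*x).
For the particular solution try y_p = A0 + A1*x. Substituting and matching coefficients of each power of x gives A0 = -1/16, A1 = -3/8, so y_p = -1/16 - 3*x/8.
General solution: y = -1/16 - 3*x/8 + C1*exp(4*x) + C2*x*exp(4*x).
Apply the initial conditions: y(0) = -1/16 + C1 = 4 and y'(0) = -3/8 + C2 + 4*C1 = 2. Solving gives C1 = 65/16, C2 = -111/8.

y = -1/16 - 3*x/8 + 65*exp(4*x)/16 - 111*x*exp(4*x)/8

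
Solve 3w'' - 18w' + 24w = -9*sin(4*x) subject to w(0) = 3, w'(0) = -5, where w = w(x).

w = -91*exp(4*x)/16 - 9*cos(4*x)/80 + 3*sin(4*x)/80 + 44*exp(2*x)/5

Divide through by 3: w'' - 6w' + 8w = -3*sin(4*x).
Characteristic equation r² - 6r + 8 = 0 factors as (r - 4)(r - 2) = 0, so r = 4, 2.
Hence w_h = C1*exp(4*x) + C2*exp(2*x).
Try w_p = A*cos(4*x) + B*sin(4*x). Substituting and equating the coefficients of cos(4x) and sin(4x) gives A = -9/80, B = 3/80, so w_p = -9*cos(4*x)/80 + 3*sin(4*x)/80.
General solution: w = -9*cos(4*x)/80 + 3*sin(4*x)/80 + C1*exp(4*x) + C2*exp(2*x).
Apply the initial conditions: w(0) = -9/80 + C1 + C2 = 3 and w'(0) = 3/20 + 2*C2 + 4*C1 = -5. Solving gives C1 = -91/16, C2 = 44/5.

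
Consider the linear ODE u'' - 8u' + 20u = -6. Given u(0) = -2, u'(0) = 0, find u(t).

u = -3/10 - 17*cos(2*t)*exp(4*t)/10 + 17*exp(4*t)*sin(2*t)/5

Characteristic equation r² - 8r + 20 = 0 has discriminant (-8)² - 4·(20) = -16 < 0, so r = 4 ± 2i.
Hence u_h = C1*cos(2*t)*exp(4*t) + C2*exp(4*t)*sin(2*t).
For the particular solution try u_p = A0. Substituting and matching coefficients of each power of t gives A0 = -3/10, so u_p = -3/10.
General solution: u = -3/10 + C1*cos(2*t)*exp(4*t) + C2*exp(4*t)*sin(2*t).
Apply the initial conditions: u(0) = -3/10 + C1 = -2 and u'(0) = 2*C2 + 4*C1 = 0. Solving gives C1 = -17/10, C2 = 17/5.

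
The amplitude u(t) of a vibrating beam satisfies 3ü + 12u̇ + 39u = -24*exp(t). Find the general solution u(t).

u = -4*exp(t)/9 + C1*cos(3*t)*exp(-2*t) + C2*exp(-2*t)*sin(3*t)

Divide through by 3: u'' + 4u' + 13u = -8*exp(t).
Characteristic equation r² + 4r + 13 = 0 has discriminant (4)² - 4·(13) = -36 < 0, so r = -2 ± 3i.
Hence u_h = C1*cos(3*t)*exp(-2*t) + C2*exp(-2*t)*sin(3*t).
Try u_p = A*exp(t). Substituting into the equation and dividing by exp(t) gives A = -4/9, so u_p = -4*exp(t)/9.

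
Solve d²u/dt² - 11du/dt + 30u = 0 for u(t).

u = C1*exp(6*t) + C2*exp(5*t)

Characteristic equation r² - 11r + 30 = 0 factors as (r - 6)(r - 5) = 0, so r = 6, 5.
Hence u_h = C1*exp(6*t) + C2*exp(5*t).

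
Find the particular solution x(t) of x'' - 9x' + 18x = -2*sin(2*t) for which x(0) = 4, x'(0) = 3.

x = -91*exp(6*t)/30 - 9*cos(2*t)/130 - 7*sin(2*t)/130 + 277*exp(3*t)/39

Characteristic equation r² - 9r + 18 = 0 factors as (r - 3)(r - 6) = 0, so r = 3, 6.
Hence x_h = C1*exp(3*t) + C2*exp(6*t).
Try x_p = A*cos(2*t) + B*sin(2*t). Substituting and equating the coefficients of cos(2t) and sin(2t) gives A = -9/130, B = -7/130, so x_p = -9*cos(2*t)/130 - 7*sin(2*t)/130.
General solution: x = -9*cos(2*t)/130 - 7*sin(2*t)/130 + C1*exp(3*t) + C2*exp(6*t).
Apply the initial conditions: x(0) = -9/130 + C1 + C2 = 4 and x'(0) = -7/65 + 3*C1 + 6*C2 = 3. Solving gives C1 = 277/39, C2 = -91/30.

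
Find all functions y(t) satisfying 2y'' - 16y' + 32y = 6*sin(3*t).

y = 21*sin(3*t)/625 + 72*cos(3*t)/625 + C1*exp(4*t) + C2*t*exp(4*t)

Divide through by 2: y'' - 8y' + 16y = 3*sin(3*t).
Characteristic equation r² - 8r + 16 = 0 has discriminant (-8)² - 4·(16) = 0, so r = 4 is a repeated root.
Hence y_h = (C1 + C2*t)*exp(4*t).
Try y_p = A*cos(3*t) + B*sin(3*t). Substituting and equating the coefficients of cos(3t) and sin(3t) gives A = 72/625, B = 21/625, so y_p = 21*sin(3*t)/625 + 72*cos(3*t)/625.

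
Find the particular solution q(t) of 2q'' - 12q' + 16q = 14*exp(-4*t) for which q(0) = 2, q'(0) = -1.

Divide through by 2: q'' - 6q' + 8q = 7*exp(-4*t).
Characteristic equation r² - 6r + 8 = 0 factors as (r - 4)(r - 2) = 0, so r = 4, 2.
Hence q_h = C1*exp(4*t) + C2*exp(2*t).
Try q_p = A*exp(-4*t). Substituting into the equation and dividing by exp(-4*t) gives A = 7/48, so q_p = 7*exp(-4*t)/48.
General solution: q = 7*exp(-4*t)/48 + C1*exp(4*t) + C2*exp(2*t).
Apply the initial conditions: q(0) = 7/48 + C1 + C2 = 2 and q'(0) = -7/12 + 2*C2 + 4*C1 = -1. Solving gives C1 = -33/16, C2 = 47/12.

q = -33*exp(4*t)/16 + 7*exp(-4*t)/48 + 47*exp(2*t)/12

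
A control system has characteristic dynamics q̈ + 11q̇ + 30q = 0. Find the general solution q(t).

q = C1*exp(-6*t) + C2*exp(-5*t)

Characteristic equation r² + 11r + 30 = 0 factors as (r + 6)(r + 5) = 0, so r = -6, -5.
Hence q_h = C1*exp(-6*t) + C2*exp(-5*t).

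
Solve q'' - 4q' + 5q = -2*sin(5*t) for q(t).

Characteristic equation r² - 4r + 5 = 0 has discriminant (-4)² - 4·(5) = -4 < 0, so r = 2 ± i.
Hence q_h = C1*cos(t)*exp(2*t) + C2*exp(2*t)*sin(t).
Try q_p = A*cos(5*t) + B*sin(5*t). Substituting and equating the coefficients of cos(5t) and sin(5t) gives A = -1/20, B = 1/20, so q_p = -cos(5*t)/20 + sin(5*t)/20.

q = -cos(5*t)/20 + sin(5*t)/20 + C1*cos(t)*exp(2*t) + C2*exp(2*t)*sin(t)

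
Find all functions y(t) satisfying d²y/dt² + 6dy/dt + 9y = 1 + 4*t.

y = -5/27 + 4*t/9 + C1*exp(-3*t) + C2*t*exp(-3*t)

Characteristic equation r² + 6r + 9 = 0 has discriminant (6)² - 4·(9) = 0, so r = -3 is a repeated root.
Hence y_h = (C1 + C2*t)*exp(-3*t).
For the particular solution try y_p = A0 + A1*t. Substituting and matching coefficients of each power of t gives A0 = -5/27, A1 = 4/9, so y_p = -5/27 + 4*t/9.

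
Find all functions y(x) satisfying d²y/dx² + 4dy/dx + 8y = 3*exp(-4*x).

Characteristic equation r² + 4r + 8 = 0 has discriminant (4)² - 4·(8) = -16 < 0, so r = -2 ± 2i.
Hence y_h = C1*cos(2*x)*exp(-2*x) + C2*exp(-2*x)*sin(2*x).
Try y_p = A*exp(-4*x). Substituting into the equation and dividing by exp(-4*x) gives A = 3/8, so y_p = 3*exp(-4*x)/8.

y = 3*exp(-4*x)/8 + C1*cos(2*x)*exp(-2*x) + C2*exp(-2*x)*sin(2*x)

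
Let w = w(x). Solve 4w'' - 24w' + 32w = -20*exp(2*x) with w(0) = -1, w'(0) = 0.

Divide through by 4: w'' - 6w' + 8w = -5*exp(2*x).
Characteristic equation r² - 6r + 8 = 0 factors as (r - 2)(r - 4) = 0, so r = 2, 4.
Hence w_h = C1*exp(2*x) + C2*exp(4*x).
Since exp(2*x) solves the homogeneous equation (r = 2 is a root of multiplicity 1), multiply the trial by x. Try w_p = A*x*exp(2*x). Substituting into the equation and dividing by exp(2*x) gives A = 5/2, so w_p = 5*x*exp(2*x)/2.
General solution: w = C1*exp(2*x) + C2*exp(4*x) + 5*x*exp(2*x)/2.
Apply the initial conditions: w(0) = C1 + C2 = -1 and w'(0) = 5/2 + 2*C1 + 4*C2 = 0. Solving gives C1 = -3/4, C2 = -1/4.

w = -3*exp(2*x)/4 - exp(4*x)/4 + 5*x*exp(2*x)/2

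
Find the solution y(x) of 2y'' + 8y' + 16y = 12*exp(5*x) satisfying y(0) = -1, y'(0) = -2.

y = 6*exp(5*x)/53 - 127*exp(-2*x)*sin(2*x)/53 - 59*cos(2*x)*exp(-2*x)/53

Divide through by 2: y'' + 4y' + 8y = 6*exp(5*x).
Characteristic equation r² + 4r + 8 = 0 has discriminant (4)² - 4·(8) = -16 < 0, so r = -2 ± 2i.
Hence y_h = C1*cos(2*x)*exp(-2*x) + C2*exp(-2*x)*sin(2*x).
Try y_p = A*exp(5*x). Substituting into the equation and dividing by exp(5*x) gives A = 6/53, so y_p = 6*exp(5*x)/53.
General solution: y = 6*exp(5*x)/53 + C1*cos(2*x)*exp(-2*x) + C2*exp(-2*x)*sin(2*x).
Apply the initial conditions: y(0) = 6/53 + C1 = -1 and y'(0) = 30/53 - 2*C1 + 2*C2 = -2. Solving gives C1 = -59/53, C2 = -127/53.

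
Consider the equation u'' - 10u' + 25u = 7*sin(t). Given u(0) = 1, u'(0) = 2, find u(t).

u = 35*cos(t)/338 + 42*sin(t)/169 + 303*exp(5*t)/338 - 71*t*exp(5*t)/26

Characteristic equation r² - 10r + 25 = 0 has discriminant (-10)² - 4·(25) = 0, so r = 5 is a repeated root.
Hence u_h = (C1 + C2*t)*exp(5*t).
Try u_p = A*cos(t) + B*sin(t). Substituting and equating the coefficients of cos(t) and sin(t) gives A = 35/338, B = 42/169, so u_p = 35*cos(t)/338 + 42*sin(t)/169.
General solution: u = 35*cos(t)/338 + 42*sin(t)/169 + C1*exp(5*t) + C2*t*exp(5*t).
Apply the initial conditions: u(0) = 35/338 + C1 = 1 and u'(0) = 42/169 + C2 + 5*C1 = 2. Solving gives C1 = 303/338, C2 = -71/26.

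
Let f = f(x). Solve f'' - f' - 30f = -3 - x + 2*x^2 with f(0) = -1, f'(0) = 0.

f = 1273/13500 - 816*exp(-5*x)/1375 - 595*exp(6*x)/1188 - x**2/15 + 17*x/450

Characteristic equation r² - r - 30 = 0 factors as (r + 5)(r - 6) = 0, so r = -5, 6.
Hence f_h = C1*exp(-5*x) + C2*exp(6*x).
For the particular solution try f_p = A0 + A1*x + A2*x^2. Substituting and matching coefficients of each power of x gives A0 = 1273/13500, A1 = 17/450, A2 = -1/15, so f_p = 1273/13500 - x^2/15 + 17*x/450.
General solution: f = 1273/13500 - x^2/15 + 17*x/450 + C1*exp(-5*x) + C2*exp(6*x).
Apply the initial conditions: f(0) = 1273/13500 + C1 + C2 = -1 and f'(0) = 17/450 - 5*C1 + 6*C2 = 0. Solving gives C1 = -816/1375, C2 = -595/1188.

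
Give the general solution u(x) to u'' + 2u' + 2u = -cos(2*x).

u = -sin(2*x)/5 + cos(2*x)/10 + C1*cos(x)*exp(-x) + C2*exp(-x)*sin(x)

Characteristic equation r² + 2r + 2 = 0 has discriminant (2)² - 4·(2) = -4 < 0, so r = -1 ± i.
Hence u_h = C1*cos(x)*exp(-x) + C2*exp(-x)*sin(x).
Try u_p = A*cos(2*x) + B*sin(2*x). Substituting and equating the coefficients of cos(2x) and sin(2x) gives A = 1/10, B = -1/5, so u_p = -sin(2*x)/5 + cos(2*x)/10.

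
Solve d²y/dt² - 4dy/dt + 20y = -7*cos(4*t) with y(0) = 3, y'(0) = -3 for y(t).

Characteristic equation r² - 4r + 20 = 0 has discriminant (-4)² - 4·(20) = -64 < 0, so r = 2 ± 4i.
Hence y_h = C1*cos(4*t)*exp(2*t) + C2*exp(2*t)*sin(4*t).
Try y_p = A*cos(4*t) + B*sin(4*t). Substituting and equating the coefficients of cos(4t) and sin(4t) gives A = -7/68, B = 7/17, so y_p = -7*cos(4*t)/68 + 7*sin(4*t)/17.
General solution: y = -7*cos(4*t)/68 + 7*sin(4*t)/17 + C1*cos(4*t)*exp(2*t) + C2*exp(2*t)*sin(4*t).
Apply the initial conditions: y(0) = -7/68 + C1 = 3 and y'(0) = 28/17 + 2*C1 + 4*C2 = -3. Solving gives C1 = 211/68, C2 = -369/136.

y = -7*cos(4*t)/68 + 7*sin(4*t)/17 - 369*exp(2*t)*sin(4*t)/136 + 211*cos(4*t)*exp(2*t)/68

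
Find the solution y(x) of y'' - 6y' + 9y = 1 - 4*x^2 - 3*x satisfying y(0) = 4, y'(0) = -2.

y = -11/27 - 25*x/27 - 4*x**2/9 + 119*exp(3*x)/27 - 386*x*exp(3*x)/27

Characteristic equation r² - 6r + 9 = 0 has discriminant (-6)² - 4·(9) = 0, so r = 3 is a repeated root.
Hence y_h = (C1 + C2*x)*exp(3*x).
For the particular solution try y_p = A0 + A1*x + A2*x^2. Substituting and matching coefficients of each power of x gives A0 = -11/27, A1 = -25/27, A2 = -4/9, so y_p = -11/27 - 25*x/27 - 4*x^2/9.
General solution: y = -11/27 - 25*x/27 - 4*x^2/9 + C1*exp(3*x) + C2*x*exp(3*x).
Apply the initial conditions: y(0) = -11/27 + C1 = 4 and y'(0) = -25/27 + C2 + 3*C1 = -2. Solving gives C1 = 119/27, C2 = -386/27.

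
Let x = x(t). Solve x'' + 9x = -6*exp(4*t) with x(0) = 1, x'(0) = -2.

x = -26*sin(3*t)/75 - 6*exp(4*t)/25 + 31*cos(3*t)/25

Characteristic equation r² + 9 = 0 has discriminant (0)² - 4·(9) = -36 < 0, so r = ± 3i.
Hence x_h = C1*cos(3*t) + C2*sin(3*t).
Try x_p = A*exp(4*t). Substituting into the equation and dividing by exp(4*t) gives A = -6/25, so x_p = -6*exp(4*t)/25.
General solution: x = -6*exp(4*t)/25 + C1*cos(3*t) + C2*sin(3*t).
Apply the initial conditions: x(0) = -6/25 + C1 = 1 and x'(0) = -24/25 + 3*C2 = -2. Solving gives C1 = 31/25, C2 = -26/75.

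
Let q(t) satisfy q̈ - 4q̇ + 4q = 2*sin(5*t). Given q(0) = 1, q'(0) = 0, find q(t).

q = -42*sin(5*t)/841 + 40*cos(5*t)/841 + 801*exp(2*t)/841 - 48*t*exp(2*t)/29

Characteristic equation r² - 4r + 4 = 0 has discriminant (-4)² - 4·(4) = 0, so r = 2 is a repeated root.
Hence q_h = (C1 + C2*t)*exp(2*t).
Try q_p = A*cos(5*t) + B*sin(5*t). Substituting and equating the coefficients of cos(5t) and sin(5t) gives A = 40/841, B = -42/841, so q_p = -42*sin(5*t)/841 + 40*cos(5*t)/841.
General solution: q = -42*sin(5*t)/841 + 40*cos(5*t)/841 + C1*exp(2*t) + C2*t*exp(2*t).
Apply the initial conditions: q(0) = 40/841 + C1 = 1 and q'(0) = -210/841 + C2 + 2*C1 = 0. Solving gives C1 = 801/841, C2 = -48/29.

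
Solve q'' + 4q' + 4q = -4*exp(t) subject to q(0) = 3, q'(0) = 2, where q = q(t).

Characteristic equation r² + 4r + 4 = 0 has discriminant (4)² - 4·(4) = 0, so r = -2 is a repeated root.
Hence q_h = (C1 + C2*t)*exp(-2*t).
Try q_p = A*exp(t). Substituting into the equation and dividing by exp(t) gives A = -4/9, so q_p = -4*exp(t)/9.
General solution: q = -4*exp(t)/9 + C1*exp(-2*t) + C2*t*exp(-2*t).
Apply the initial conditions: q(0) = -4/9 + C1 = 3 and q'(0) = -4/9 + C2 - 2*C1 = 2. Solving gives C1 = 31/9, C2 = 28/3.

q = -4*exp(t)/9 + 31*exp(-2*t)/9 + 28*t*exp(-2*t)/3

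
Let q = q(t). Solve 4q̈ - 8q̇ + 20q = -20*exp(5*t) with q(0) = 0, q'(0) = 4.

Divide through by 4: q'' - 2q' + 5q = -5*exp(5*t).
Characteristic equation r² - 2r + 5 = 0 has discriminant (-2)² - 4·(5) = -16 < 0, so r = 1 ± 2i.
Hence q_h = C1*cos(2*t)*exp(t) + C2*exp(t)*sin(2*t).
Try q_p = A*exp(5*t). Substituting into the equation and dividing by exp(5*t) gives A = -1/4, so q_p = -exp(5*t)/4.
General solution: q = -exp(5*t)/4 + C1*cos(2*t)*exp(t) + C2*exp(t)*sin(2*t).
Apply the initial conditions: q(0) = -1/4 + C1 = 0 and q'(0) = -5/4 + C1 + 2*C2 = 4. Solving gives C1 = 1/4, C2 = 5/2.

q = -exp(5*t)/4 + cos(2*t)*exp(t)/4 + 5*exp(t)*sin(2*t)/2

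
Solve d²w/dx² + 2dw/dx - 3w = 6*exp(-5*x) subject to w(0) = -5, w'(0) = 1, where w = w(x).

Characteristic equation r² + 2r - 3 = 0 factors as (r - 1)(r + 3) = 0, so r = 1, -3.
Hence w_h = C1*exp(x) + C2*exp(-3*x).
Try w_p = A*exp(-5*x). Substituting into the equation and dividing by exp(-5*x) gives A = 1/2, so w_p = exp(-5*x)/2.
General solution: w = exp(-5*x)/2 + C1*exp(x) + C2*exp(-3*x).
Apply the initial conditions: w(0) = 1/2 + C1 + C2 = -5 and w'(0) = -5/2 + C1 - 3*C2 = 1. Solving gives C1 = -13/4, C2 = -9/4.

w = exp(-5*x)/2 - 13*exp(x)/4 - 9*exp(-3*x)/4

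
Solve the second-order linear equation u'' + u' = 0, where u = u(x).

Characteristic equation r² + r = 0 factors as (r + 1)r = 0, so r = -1, 0.
Hence u_h = C1*exp(-x) + C2.

u = C2 + C1*exp(-x)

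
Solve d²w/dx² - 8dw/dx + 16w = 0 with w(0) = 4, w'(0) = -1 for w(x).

Characteristic equation r² - 8r + 16 = 0 has discriminant (-8)² - 4·(16) = 0, so r = 4 is a repeated root.
Hence w_h = (C1 + C2*x)*exp(4*x).
Apply the initial conditions: w(0) = C1 = 4 and w'(0) = C2 + 4*C1 = -1. Solving gives C1 = 4, C2 = -17.

w = 4*exp(4*x) - 17*x*exp(4*x)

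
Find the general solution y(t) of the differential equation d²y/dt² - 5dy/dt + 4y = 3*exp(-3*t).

Characteristic equation r² - 5r + 4 = 0 factors as (r - 1)(r - 4) = 0, so r = 1, 4.
Hence y_h = C1*exp(t) + C2*exp(4*t).
Try y_p = A*exp(-3*t). Substituting into the equation and dividing by exp(-3*t) gives A = 3/28, so y_p = 3*exp(-3*t)/28.

y = 3*exp(-3*t)/28 + C1*exp(t) + C2*exp(4*t)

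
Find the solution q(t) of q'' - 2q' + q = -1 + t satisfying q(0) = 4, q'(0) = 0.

q = 1 + t + 3*exp(t) - 4*t*exp(t)

Characteristic equation r² - 2r + 1 = 0 has discriminant (-2)² - 4·(1) = 0, so r = 1 is a repeated root.
Hence q_h = (C1 + C2*t)*exp(t).
For the particular solution try q_p = A0 + A1*t. Substituting and matching coefficients of each power of t gives A0 = 1, A1 = 1, so q_p = 1 + t.
General solution: q = 1 + t + C1*exp(t) + C2*t*exp(t).
Apply the initial conditions: q(0) = 1 + C1 = 4 and q'(0) = 1 + C1 + C2 = 0. Solving gives C1 = 3, C2 = -4.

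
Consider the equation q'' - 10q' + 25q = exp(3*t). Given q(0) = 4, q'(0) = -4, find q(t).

q = exp(3*t)/4 + 15*exp(5*t)/4 - 47*t*exp(5*t)/2

Characteristic equation r² - 10r + 25 = 0 has discriminant (-10)² - 4·(25) = 0, so r = 5 is a repeated root.
Hence q_h = (C1 + C2*t)*exp(5*t).
Try q_p = A*exp(3*t). Substituting into the equation and dividing by exp(3*t) gives A = 1/4, so q_p = exp(3*t)/4.
General solution: q = exp(3*t)/4 + C1*exp(5*t) + C2*t*exp(5*t).
Apply the initial conditions: q(0) = 1/4 + C1 = 4 and q'(0) = 3/4 + C2 + 5*C1 = -4. Solving gives C1 = 15/4, C2 = -47/2.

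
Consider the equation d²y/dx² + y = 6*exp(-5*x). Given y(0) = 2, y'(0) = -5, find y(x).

y = -50*sin(x)/13 + 3*exp(-5*x)/13 + 23*cos(x)/13

Characteristic equation r² + 1 = 0 has discriminant (0)² - 4·(1) = -4 < 0, so r = ± i.
Hence y_h = C1*cos(x) + C2*sin(x).
Try y_p = A*exp(-5*x). Substituting into the equation and dividing by exp(-5*x) gives A = 3/13, so y_p = 3*exp(-5*x)/13.
General solution: y = 3*exp(-5*x)/13 + C1*cos(x) + C2*sin(x).
Apply the initial conditions: y(0) = 3/13 + C1 = 2 and y'(0) = -15/13 + C2 = -5. Solving gives C1 = 23/13, C2 = -50/13.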